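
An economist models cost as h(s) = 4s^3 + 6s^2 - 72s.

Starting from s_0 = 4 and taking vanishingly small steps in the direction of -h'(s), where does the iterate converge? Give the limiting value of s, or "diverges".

h'(s) = 12(s - 2)(s + 3), so h'(4) = 168.
Gradient descent moves in the -h' direction, i.e. s is decreasing.
The nearest critical point in that direction is s = 2, where h'' = 60 > 0 (a local minimum). The iterate converges there.

2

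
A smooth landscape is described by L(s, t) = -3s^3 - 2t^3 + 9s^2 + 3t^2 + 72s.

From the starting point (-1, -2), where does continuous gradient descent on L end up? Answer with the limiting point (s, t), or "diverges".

(-2, 0)

L is separable, so gradient descent decouples: s follows -∂L/∂s, t follows -∂L/∂t.
∂L/∂s = -9(s - 4)(s + 2); at s=-1 this is 45, so s decreases.
∂L/∂t = -6t(t - 1); at t=-2 this is -36, so t increases.
s converges to its nearest critical value -2 (a local min of the s-part); t converges to 0. The iterate converges to (-2, 0).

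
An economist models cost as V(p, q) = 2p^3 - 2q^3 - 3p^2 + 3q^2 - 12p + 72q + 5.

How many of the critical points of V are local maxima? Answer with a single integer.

V separates as a function of p plus a function of q, so ∇V=0 decouples.
∂V/∂p = 6(p - 2)(p + 1) = 0 at p ∈ {-1, 2}; ∂V/∂q = -6(q - 4)(q + 3) = 0 at q ∈ {-3, 4}.
The Hessian is diagonal: diag(V_pp, V_qq). Second derivatives: V_pp(-1)=-18, V_pp(2)=18; V_qq(-3)=42, V_qq(4)=-42.
Local maxima occur where both diagonal entries negative: (-1, 4). Count: 1.

1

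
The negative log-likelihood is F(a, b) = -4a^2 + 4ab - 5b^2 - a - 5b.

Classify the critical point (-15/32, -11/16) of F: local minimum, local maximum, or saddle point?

local maximum

The Hessian of F is constant: H = [[-8, 4], [4, -10]].
det(H) = (-8)·(-10) − 4² = 64.
det(H) > 0 and tr(H) = -18 < 0, so H is negative definite and the point is a local maximum.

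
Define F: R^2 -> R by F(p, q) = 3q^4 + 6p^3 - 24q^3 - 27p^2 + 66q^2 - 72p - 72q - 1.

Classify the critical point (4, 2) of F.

The mixed partial ∂²F/∂p∂q is 0, so the Hessian at any point is diag(F_pp, F_qq) = diag(18(2p - 3), 12(3q^2 - 12q + 11)).
At (4, 2): H = diag(90, -12).
The eigenvalues have opposite signs, so H is indefinite: a saddle point.

saddle point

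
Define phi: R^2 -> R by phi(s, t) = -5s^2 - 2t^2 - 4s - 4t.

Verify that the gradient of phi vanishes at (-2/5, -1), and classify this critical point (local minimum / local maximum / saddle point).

local maximum

∇phi = (-10s - 4, -4t - 4); substituting (-2/5, -1) gives ∇phi = (0, 0), so (-2/5, -1) is indeed a critical point.
The Hessian of phi is constant: H = [[-10, 0], [0, -4]].
det(H) = (-10)·(-4) − 0² = 40.
det(H) > 0 and tr(H) = -14 < 0, so H is negative definite and the point is a local maximum.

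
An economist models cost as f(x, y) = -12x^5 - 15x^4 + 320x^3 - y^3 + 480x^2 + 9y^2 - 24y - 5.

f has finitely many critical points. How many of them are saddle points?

f separates as a function of x plus a function of y, so ∇f=0 decouples.
∂f/∂x = -60x(x - 4)(x + 1)(x + 4) = 0 at x ∈ {-4, -1, 0, 4}; ∂f/∂y = -3(y - 4)(y - 2) = 0 at y ∈ {2, 4}.
The Hessian is diagonal: diag(f_xx, f_yy). Second derivatives: f_xx(-4)=5760, f_xx(-1)=-900, f_xx(0)=960, f_xx(4)=-9600; f_yy(2)=6, f_yy(4)=-6.
Saddle points occur where the two diagonal entries have opposite signs: (-4, 4), (-1, 2), (0, 4), (4, 2). Count: 4.

4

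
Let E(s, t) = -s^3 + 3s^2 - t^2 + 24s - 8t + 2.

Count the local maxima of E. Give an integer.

E separates as a function of s plus a function of t, so ∇E=0 decouples.
∂E/∂s = -3(s - 4)(s + 2) = 0 at s ∈ {-2, 4}; ∂E/∂t = -2(t + 4) = 0 at t ∈ {-4}.
The Hessian is diagonal: diag(E_ss, E_tt). Second derivatives: E_ss(-2)=18, E_ss(4)=-18; E_tt(-4)=-2.
Local maxima occur where both diagonal entries negative: (4, -4). Count: 1.

1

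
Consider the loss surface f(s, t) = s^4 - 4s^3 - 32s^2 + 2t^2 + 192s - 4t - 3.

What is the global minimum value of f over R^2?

f(s,t) separates as P(s) + Q(t) − 3, so its minimum is min P + min Q − 3.
P'(s) = 4(s - 4)(s - 3)(s + 4) vanishes at s ∈ {-4, 3, 4}; Q'(t) = 4(t - 1) vanishes at t ∈ {1}.
Local minima of P (where P''>0): P(-4)=-768, P(4)=256. Local minima of Q: Q(1)=-2.
So the global minimum of f is P(-4) + Q(1) − 3 = -768 − 2 − 3 = -773, attained at (-4, 1).

-773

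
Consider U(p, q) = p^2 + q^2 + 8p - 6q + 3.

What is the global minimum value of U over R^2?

U(p,q) separates as A(p) + B(q) + 3, so its minimum is min A + min B + 3.
A'(p) = 2p + 8 vanishes at p ∈ {-4}; B'(q) = 2q - 6 vanishes at q ∈ {3}.
Local minima of A (where A''>0): A(-4)=-16. Local minima of B: B(3)=-9.
So the global minimum of U is A(-4) + B(3) + 3 = -16 − 9 + 3 = -22, attained at (-4, 3).

-22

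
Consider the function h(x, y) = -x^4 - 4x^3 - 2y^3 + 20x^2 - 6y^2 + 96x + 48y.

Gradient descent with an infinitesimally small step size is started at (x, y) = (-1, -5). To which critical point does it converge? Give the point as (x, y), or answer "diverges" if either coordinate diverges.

(-2, -4)

h is separable, so gradient descent decouples: x follows -∂h/∂x, y follows -∂h/∂y.
∂h/∂x = -4(x - 3)(x + 2)(x + 4); at x=-1 this is 48, so x decreases.
∂h/∂y = -6(y - 2)(y + 4); at y=-5 this is -42, so y increases.
x converges to its nearest critical value -2 (a local min of the x-part); y converges to -4. The iterate converges to (-2, -4).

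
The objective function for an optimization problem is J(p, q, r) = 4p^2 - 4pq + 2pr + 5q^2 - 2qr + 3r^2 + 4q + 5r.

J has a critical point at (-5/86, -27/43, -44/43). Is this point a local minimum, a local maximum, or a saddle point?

local minimum

The Hessian is constant: H = [[8, -4, 2], [-4, 10, -2], [2, -2, 6]].
Leading principal minors: Δ₁ = 8, Δ₂ = 64, Δ₃ = 344.
All leading minors are positive, so H is positive definite: a local minimum.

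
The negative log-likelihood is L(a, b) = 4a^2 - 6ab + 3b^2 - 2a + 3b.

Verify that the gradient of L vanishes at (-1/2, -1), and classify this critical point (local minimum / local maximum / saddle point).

∇L = (8a - 6b - 2, -6a + 6b + 3); substituting (-1/2, -1) gives ∇L = (0, 0), so (-1/2, -1) is indeed a critical point.
The Hessian of L is constant: H = [[8, -6], [-6, 6]].
det(H) = 8·6 − (-6)² = 12.
det(H) > 0 and tr(H) = 14 > 0, so H is positive definite and the point is a local minimum.

local minimum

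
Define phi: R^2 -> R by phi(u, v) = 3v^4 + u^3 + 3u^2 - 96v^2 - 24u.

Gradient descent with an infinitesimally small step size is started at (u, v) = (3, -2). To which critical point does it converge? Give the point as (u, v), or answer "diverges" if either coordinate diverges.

phi is separable, so gradient descent decouples: u follows -∂phi/∂u, v follows -∂phi/∂v.
∂phi/∂u = 3(u - 2)(u + 4); at u=3 this is 21, so u decreases.
∂phi/∂v = 12v(v - 4)(v + 4); at v=-2 this is 288, so v decreases.
u converges to its nearest critical value 2 (a local min of the u-part); v converges to -4. The iterate converges to (2, -4).

(2, -4)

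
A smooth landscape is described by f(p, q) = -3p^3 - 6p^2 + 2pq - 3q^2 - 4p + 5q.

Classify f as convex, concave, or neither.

The term -3p^3 is cubic, so the Hessian is not constant.
∂²f/∂p² = -18p - 12, which takes both signs as p varies (negative for sufficiently large p). A diagonal entry of the Hessian changing sign means the Hessian is neither positive- nor negative-semidefinite on all of R^2.

neither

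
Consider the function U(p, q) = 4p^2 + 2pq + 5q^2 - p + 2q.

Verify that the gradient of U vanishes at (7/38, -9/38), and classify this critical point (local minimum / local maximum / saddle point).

local minimum

∇U = (8p + 2q - 1, 2p + 10q + 2); substituting (7/38, -9/38) gives ∇U = (0, 0), so (7/38, -9/38) is indeed a critical point.
The Hessian of U is constant: H = [[8, 2], [2, 10]].
det(H) = 8·10 − 2² = 76.
det(H) > 0 and tr(H) = 18 > 0, so H is positive definite and the point is a local minimum.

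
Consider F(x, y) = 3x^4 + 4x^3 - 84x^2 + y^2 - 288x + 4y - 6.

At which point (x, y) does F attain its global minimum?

(4, -2)

F(x,y) separates as P(x) + Q(y) − 6, so its minimum is min P + min Q − 6.
P'(x) = 12(x - 4)(x + 2)(x + 3) vanishes at x ∈ {-3, -2, 4}; Q'(y) = 2y + 4 vanishes at y ∈ {-2}.
Local minima of P (where P''>0): P(-3)=243, P(4)=-1472. Local minima of Q: Q(-2)=-4.
So the global minimum of F is P(4) + Q(-2) − 6 = -1472 − 4 − 6 = -1482, attained at (4, -2).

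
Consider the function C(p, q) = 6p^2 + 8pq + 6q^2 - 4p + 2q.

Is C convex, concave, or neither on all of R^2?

convex

C is quadratic, so its Hessian is the constant matrix H = [[12, 8], [8, 12]].
det(H) = 80, tr(H) = 24.
det(H) > 0 and tr(H) > 0, so H is positive definite everywhere: convex.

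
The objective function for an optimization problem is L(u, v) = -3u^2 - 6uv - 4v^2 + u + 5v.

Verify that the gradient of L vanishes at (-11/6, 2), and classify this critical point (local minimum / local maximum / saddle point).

local maximum

∇L = (-6u - 6v + 1, -6u - 8v + 5); substituting (-11/6, 2) gives ∇L = (0, 0), so (-11/6, 2) is indeed a critical point.
The Hessian of L is constant: H = [[-6, -6], [-6, -8]].
det(H) = (-6)·(-8) − (-6)² = 12.
det(H) > 0 and tr(H) = -14 < 0, so H is negative definite and the point is a local maximum.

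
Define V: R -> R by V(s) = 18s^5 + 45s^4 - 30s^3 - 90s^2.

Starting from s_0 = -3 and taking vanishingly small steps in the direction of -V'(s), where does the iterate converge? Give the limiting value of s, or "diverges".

V'(s) = 90s(s - 1)(s + 1)(s + 2), so V'(-3) = 2160.
Gradient descent moves in the -V' direction, i.e. s is decreasing.
There is no critical point below s=-3, and V' keeps the same sign, so the iterate runs off to −∞.

diverges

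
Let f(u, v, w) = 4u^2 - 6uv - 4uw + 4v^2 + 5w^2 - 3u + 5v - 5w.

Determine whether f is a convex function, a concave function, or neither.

f is quadratic, so its Hessian is the constant matrix H = [[8, -6, -4], [-6, 8, 0], [-4, 0, 10]].
Leading principal minors: 8, 28, 152.
All positive ⇒ H ≻ 0 ⇒ convex.

convex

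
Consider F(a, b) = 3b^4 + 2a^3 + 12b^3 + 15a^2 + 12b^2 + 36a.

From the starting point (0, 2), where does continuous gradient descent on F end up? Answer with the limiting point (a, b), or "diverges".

(-2, 0)

F is separable, so gradient descent decouples: a follows -∂F/∂a, b follows -∂F/∂b.
∂F/∂a = 6(a + 2)(a + 3); at a=0 this is 36, so a decreases.
∂F/∂b = 12b(b + 1)(b + 2); at b=2 this is 288, so b decreases.
a converges to its nearest critical value -2 (a local min of the a-part); b converges to 0. The iterate converges to (-2, 0).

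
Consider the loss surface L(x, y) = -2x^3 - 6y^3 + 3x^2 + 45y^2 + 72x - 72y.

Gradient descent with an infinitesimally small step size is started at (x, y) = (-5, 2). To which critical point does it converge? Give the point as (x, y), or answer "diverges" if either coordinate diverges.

(-3, 1)

L is separable, so gradient descent decouples: x follows -∂L/∂x, y follows -∂L/∂y.
∂L/∂x = -6(x - 4)(x + 3); at x=-5 this is -108, so x increases.
∂L/∂y = -18(y - 4)(y - 1); at y=2 this is 36, so y decreases.
x converges to its nearest critical value -3 (a local min of the x-part); y converges to 1. The iterate converges to (-3, 1).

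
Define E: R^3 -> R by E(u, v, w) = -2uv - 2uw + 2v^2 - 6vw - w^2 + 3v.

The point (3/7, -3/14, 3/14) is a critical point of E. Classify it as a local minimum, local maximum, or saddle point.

saddle point

The Hessian is constant: H = [[0, -2, -2], [-2, 4, -6], [-2, -6, -2]].
Leading principal minors: Δ₁ = 0, Δ₂ = -4, Δ₃ = -56.
The minors fit neither the all-positive nor the alternating-sign pattern, so H is indefinite: a saddle point.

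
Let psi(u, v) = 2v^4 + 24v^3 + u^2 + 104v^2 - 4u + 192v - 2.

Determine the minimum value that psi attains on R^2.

-134

psi(u,v) separates as P(u) + Q(v) − 2, so its minimum is min P + min Q − 2.
P'(u) = 2u - 4 vanishes at u ∈ {2}; Q'(v) = 8(v + 2)(v + 3)(v + 4) vanishes at v ∈ {-4, -3, -2}.
Local minima of P (where P''>0): P(2)=-4. Local minima of Q: Q(-4)=-128, Q(-2)=-128.
So the global minimum of psi is P(2) + Q(-4) − 2 = -4 − 128 − 2 = -134, attained at (2, -4).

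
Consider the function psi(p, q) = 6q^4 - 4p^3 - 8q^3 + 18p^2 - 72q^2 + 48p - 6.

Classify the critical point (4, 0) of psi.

local maximum

The mixed partial ∂²psi/∂p∂q is 0, so the Hessian at any point is diag(psi_pp, psi_qq) = diag(12(-2p + 3), 24(3q^2 - 2q - 6)).
At (4, 0): H = diag(-60, -144).
Both eigenvalues are negative, so H is negative definite: a local maximum.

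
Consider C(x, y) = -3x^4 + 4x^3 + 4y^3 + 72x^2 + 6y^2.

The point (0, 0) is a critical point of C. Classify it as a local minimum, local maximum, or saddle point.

local minimum

The mixed partial ∂²C/∂x∂y is 0, so the Hessian at any point is diag(C_xx, C_yy) = diag(12(-3x^2 + 2x + 12), 12(2y + 1)).
At (0, 0): H = diag(144, 12).
Both eigenvalues are positive, so H is positive definite: a local minimum.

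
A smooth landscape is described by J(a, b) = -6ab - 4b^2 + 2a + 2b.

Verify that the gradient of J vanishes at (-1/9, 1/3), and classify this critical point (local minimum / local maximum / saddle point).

∇J = (-6b + 2, -6a - 8b + 2); substituting (-1/9, 1/3) gives ∇J = (0, 0), so (-1/9, 1/3) is indeed a critical point.
The Hessian of J is constant: H = [[0, -6], [-6, -8]].
det(H) = 0·(-8) − (-6)² = -36.
Since det(H) < 0, H is indefinite and the critical point is a saddle point.

saddle point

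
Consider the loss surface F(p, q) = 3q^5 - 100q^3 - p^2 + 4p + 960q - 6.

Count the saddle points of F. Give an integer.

2

F separates as a function of p plus a function of q, so ∇F=0 decouples.
∂F/∂p = -2(p - 2) = 0 at p ∈ {2}; ∂F/∂q = 15(q - 4)(q - 2)(q + 2)(q + 4) = 0 at q ∈ {-4, -2, 2, 4}.
The Hessian is diagonal: diag(F_pp, F_qq). Second derivatives: F_pp(2)=-2; F_qq(-4)=-1440, F_qq(-2)=720, F_qq(2)=-720, F_qq(4)=1440.
Saddle points occur where the two diagonal entries have opposite signs: (2, -2), (2, 4). Count: 2.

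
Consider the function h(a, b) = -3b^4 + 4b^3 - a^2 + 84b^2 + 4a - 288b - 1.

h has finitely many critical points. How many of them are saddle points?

1

h separates as a function of a plus a function of b, so ∇h=0 decouples.
∂h/∂a = -2(a - 2) = 0 at a ∈ {2}; ∂h/∂b = -12(b - 3)(b - 2)(b + 4) = 0 at b ∈ {-4, 2, 3}.
The Hessian is diagonal: diag(h_aa, h_bb). Second derivatives: h_aa(2)=-2; h_bb(-4)=-504, h_bb(2)=72, h_bb(3)=-84.
Saddle points occur where the two diagonal entries have opposite signs: (2, 2). Count: 1.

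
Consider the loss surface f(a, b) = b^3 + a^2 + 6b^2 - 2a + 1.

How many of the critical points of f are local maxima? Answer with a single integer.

0

f separates as a function of a plus a function of b, so ∇f=0 decouples.
∂f/∂a = 2(a - 1) = 0 at a ∈ {1}; ∂f/∂b = 3b(b + 4) = 0 at b ∈ {-4, 0}.
The Hessian is diagonal: diag(f_aa, f_bb). Second derivatives: f_aa(1)=2; f_bb(-4)=-12, f_bb(0)=12.
Local maxima occur where both diagonal entries negative: none. Count: 0.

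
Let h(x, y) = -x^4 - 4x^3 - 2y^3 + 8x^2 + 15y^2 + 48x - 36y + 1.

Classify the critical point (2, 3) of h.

local maximum

The mixed partial ∂²h/∂x∂y is 0, so the Hessian at any point is diag(h_xx, h_yy) = diag(4(-3x^2 - 6x + 4), 6(-2y + 5)).
At (2, 3): H = diag(-80, -6).
Both eigenvalues are negative, so H is negative definite: a local maximum.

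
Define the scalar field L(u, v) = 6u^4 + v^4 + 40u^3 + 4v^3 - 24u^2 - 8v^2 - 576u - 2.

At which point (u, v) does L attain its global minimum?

L(u,v) separates as P(u) + Q(v) − 2, so its minimum is min P + min Q − 2.
P'(u) = 24(u - 2)(u + 3)(u + 4) vanishes at u ∈ {-4, -3, 2}; Q'(v) = 4v(v - 1)(v + 4) vanishes at v ∈ {-4, 0, 1}.
Local minima of P (where P''>0): P(-4)=896, P(2)=-832. Local minima of Q: Q(-4)=-128, Q(1)=-3.
So the global minimum of L is P(2) + Q(-4) − 2 = -832 − 128 − 2 = -962, attained at (2, -4).

(2, -4)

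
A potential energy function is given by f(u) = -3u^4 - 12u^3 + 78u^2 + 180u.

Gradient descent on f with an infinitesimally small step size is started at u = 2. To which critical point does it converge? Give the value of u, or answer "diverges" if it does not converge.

f'(u) = -12(u - 3)(u + 1)(u + 5), so f'(2) = 252.
Gradient descent moves in the -f' direction, i.e. u is decreasing.
The nearest critical point in that direction is u = -1, where f'' = 192 > 0 (a local minimum). The iterate converges there.

-1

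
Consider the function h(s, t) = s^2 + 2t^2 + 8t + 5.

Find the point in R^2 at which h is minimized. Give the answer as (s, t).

h(s,t) separates as P(s) + Q(t) + 5, so its minimum is min P + min Q + 5.
P'(s) = 2s vanishes at s ∈ {0}; Q'(t) = 4(t + 2) vanishes at t ∈ {-2}.
Local minima of P (where P''>0): P(0)=0. Local minima of Q: Q(-2)=-8.
So the global minimum of h is P(0) + Q(-2) + 5 = 0 − 8 + 5 = -3, attained at (0, -2).

(0, -2)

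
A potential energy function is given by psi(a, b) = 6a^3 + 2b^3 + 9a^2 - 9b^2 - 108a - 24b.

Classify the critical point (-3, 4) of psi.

saddle point

The mixed partial ∂²psi/∂a∂b is 0, so the Hessian at any point is diag(psi_aa, psi_bb) = diag(18(2a + 1), 6(2b - 3)).
At (-3, 4): H = diag(-90, 30).
The eigenvalues have opposite signs, so H is indefinite: a saddle point.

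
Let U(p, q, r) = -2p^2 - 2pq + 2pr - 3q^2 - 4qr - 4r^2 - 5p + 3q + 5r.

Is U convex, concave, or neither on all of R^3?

concave

U is quadratic, so its Hessian is the constant matrix H = [[-4, -2, 2], [-2, -6, -4], [2, -4, -8]].
Leading principal minors: -4, 20, -40.
Signs alternate −, +, − ⇒ H ≺ 0 ⇒ concave.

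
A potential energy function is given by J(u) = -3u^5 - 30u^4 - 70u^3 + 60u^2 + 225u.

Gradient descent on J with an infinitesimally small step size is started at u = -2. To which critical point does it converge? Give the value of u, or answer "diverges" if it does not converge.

J'(u) = -15(u - 1)(u + 1)(u + 3)(u + 5), so J'(-2) = -135.
Gradient descent moves in the -J' direction, i.e. u is increasing.
The nearest critical point in that direction is u = -1, where J'' = 240 > 0 (a local minimum). The iterate converges there.

-1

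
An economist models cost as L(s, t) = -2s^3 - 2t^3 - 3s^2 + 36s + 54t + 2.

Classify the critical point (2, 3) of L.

The mixed partial ∂²L/∂s∂t is 0, so the Hessian at any point is diag(L_ss, L_tt) = diag(-6(2s + 1), -12t).
At (2, 3): H = diag(-30, -36).
Both eigenvalues are negative, so H is negative definite: a local maximum.

local maximum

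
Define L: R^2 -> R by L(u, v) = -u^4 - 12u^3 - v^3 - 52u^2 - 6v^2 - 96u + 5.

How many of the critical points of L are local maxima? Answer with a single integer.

2

L separates as a function of u plus a function of v, so ∇L=0 decouples.
∂L/∂u = -4(u + 2)(u + 3)(u + 4) = 0 at u ∈ {-4, -3, -2}; ∂L/∂v = -3v(v + 4) = 0 at v ∈ {-4, 0}.
The Hessian is diagonal: diag(L_uu, L_vv). Second derivatives: L_uu(-4)=-8, L_uu(-3)=4, L_uu(-2)=-8; L_vv(-4)=12, L_vv(0)=-12.
Local maxima occur where both diagonal entries negative: (-4, 0), (-2, 0). Count: 2.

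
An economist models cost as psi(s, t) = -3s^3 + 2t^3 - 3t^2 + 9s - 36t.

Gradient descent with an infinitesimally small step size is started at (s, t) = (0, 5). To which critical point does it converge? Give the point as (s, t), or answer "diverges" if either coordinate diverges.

(-1, 3)

psi is separable, so gradient descent decouples: s follows -∂psi/∂s, t follows -∂psi/∂t.
∂psi/∂s = -9(s - 1)(s + 1); at s=0 this is 9, so s decreases.
∂psi/∂t = 6(t - 3)(t + 2); at t=5 this is 84, so t decreases.
s converges to its nearest critical value -1 (a local min of the s-part); t converges to 3. The iterate converges to (-1, 3).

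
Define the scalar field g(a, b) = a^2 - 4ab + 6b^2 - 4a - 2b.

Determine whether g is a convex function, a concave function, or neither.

g is quadratic, so its Hessian is the constant matrix H = [[2, -4], [-4, 12]].
det(H) = 8, tr(H) = 14.
det(H) > 0 and tr(H) > 0, so H is positive definite everywhere: convex.

convex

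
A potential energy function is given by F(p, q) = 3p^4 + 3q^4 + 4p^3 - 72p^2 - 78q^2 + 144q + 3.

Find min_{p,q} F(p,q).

-1693

F(p,q) separates as A(p) + B(q) + 3, so its minimum is min A + min B + 3.
A'(p) = 12p(p - 3)(p + 4) vanishes at p ∈ {-4, 0, 3}; B'(q) = 12(q - 3)(q - 1)(q + 4) vanishes at q ∈ {-4, 1, 3}.
Local minima of A (where A''>0): A(-4)=-640, A(3)=-297. Local minima of B: B(-4)=-1056, B(3)=-27.
So the global minimum of F is A(-4) + B(-4) + 3 = -640 − 1056 + 3 = -1693, attained at (-4, -4).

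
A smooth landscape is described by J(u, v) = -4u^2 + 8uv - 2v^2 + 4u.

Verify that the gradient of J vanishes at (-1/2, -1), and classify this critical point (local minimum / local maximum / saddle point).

saddle point

∇J = (-8u + 8v + 4, 8u - 4v); substituting (-1/2, -1) gives ∇J = (0, 0), so (-1/2, -1) is indeed a critical point.
The Hessian of J is constant: H = [[-8, 8], [8, -4]].
det(H) = (-8)·(-4) − 8² = -32.
Since det(H) < 0, H is indefinite and the critical point is a saddle point.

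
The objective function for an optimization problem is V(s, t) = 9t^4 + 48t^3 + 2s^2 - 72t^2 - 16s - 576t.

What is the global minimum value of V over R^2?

V(s,t) separates as P(s) + Q(t), so its minimum is min P + min Q.
P'(s) = 4s - 16 vanishes at s ∈ {4}; Q'(t) = 36(t - 2)(t + 2)(t + 4) vanishes at t ∈ {-4, -2, 2}.
Local minima of P (where P''>0): P(4)=-32. Local minima of Q: Q(-4)=384, Q(2)=-912.
So the global minimum of V is P(4) + Q(2) = -32 − 912 = -944, attained at (4, 2).

-944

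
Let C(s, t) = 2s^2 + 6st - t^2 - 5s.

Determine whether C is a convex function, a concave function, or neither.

C is quadratic, so its Hessian is the constant matrix H = [[4, 6], [6, -2]].
det(H) = -44, tr(H) = 2.
det(H) < 0, so H is indefinite: neither convex nor concave.

neither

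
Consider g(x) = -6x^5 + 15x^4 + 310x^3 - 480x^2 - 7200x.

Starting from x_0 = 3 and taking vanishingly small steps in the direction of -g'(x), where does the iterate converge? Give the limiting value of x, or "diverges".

4

g'(x) = -30(x - 5)(x - 4)(x + 3)(x + 4), so g'(3) = -2520.
Gradient descent moves in the -g' direction, i.e. x is increasing.
The nearest critical point in that direction is x = 4, where g'' = 1680 > 0 (a local minimum). The iterate converges there.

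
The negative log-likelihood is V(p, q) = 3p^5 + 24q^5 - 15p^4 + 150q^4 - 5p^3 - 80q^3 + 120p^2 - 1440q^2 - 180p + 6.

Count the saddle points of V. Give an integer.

V separates as a function of p plus a function of q, so ∇V=0 decouples.
∂V/∂p = 15(p - 3)(p - 2)(p - 1)(p + 2) = 0 at p ∈ {-2, 1, 2, 3}; ∂V/∂q = 120q(q - 2)(q + 3)(q + 4) = 0 at q ∈ {-4, -3, 0, 2}.
The Hessian is diagonal: diag(V_pp, V_qq). Second derivatives: V_pp(-2)=-900, V_pp(1)=90, V_pp(2)=-60, V_pp(3)=150; V_qq(-4)=-2880, V_qq(-3)=1800, V_qq(0)=-2880, V_qq(2)=7200.
Saddle points occur where the two diagonal entries have opposite signs: (-2, -3), (-2, 2), (1, -4), (1, 0), (2, -3), (2, 2), (3, -4), (3, 0). Count: 8.

8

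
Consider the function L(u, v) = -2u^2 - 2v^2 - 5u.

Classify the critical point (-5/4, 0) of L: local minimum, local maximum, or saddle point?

local maximum

The Hessian of L is constant: H = [[-4, 0], [0, -4]].
det(H) = (-4)·(-4) − 0² = 16.
det(H) > 0 and tr(H) = -8 < 0, so H is negative definite and the point is a local maximum.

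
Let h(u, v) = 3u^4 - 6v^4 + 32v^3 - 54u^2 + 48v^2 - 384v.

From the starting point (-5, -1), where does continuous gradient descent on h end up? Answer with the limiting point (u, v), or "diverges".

(-3, 2)

h is separable, so gradient descent decouples: u follows -∂h/∂u, v follows -∂h/∂v.
∂h/∂u = 12u(u - 3)(u + 3); at u=-5 this is -960, so u increases.
∂h/∂v = -24(v - 4)(v - 2)(v + 2); at v=-1 this is -360, so v increases.
u converges to its nearest critical value -3 (a local min of the u-part); v converges to 2. The iterate converges to (-3, 2).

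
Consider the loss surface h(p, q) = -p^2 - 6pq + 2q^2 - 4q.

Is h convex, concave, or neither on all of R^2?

neither

h is quadratic, so its Hessian is the constant matrix H = [[-2, -6], [-6, 4]].
det(H) = -44, tr(H) = 2.
det(H) < 0, so H is indefinite: neither convex nor concave.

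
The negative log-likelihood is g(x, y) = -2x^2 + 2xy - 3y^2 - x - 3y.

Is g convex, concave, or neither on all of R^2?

g is quadratic, so its Hessian is the constant matrix H = [[-4, 2], [2, -6]].
det(H) = 20, tr(H) = -10.
det(H) > 0 and tr(H) < 0, so H is negative definite everywhere: concave.

concave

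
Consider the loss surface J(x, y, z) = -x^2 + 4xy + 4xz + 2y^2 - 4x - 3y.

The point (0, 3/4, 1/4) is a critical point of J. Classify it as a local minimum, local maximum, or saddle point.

saddle point

The Hessian is constant: H = [[-2, 4, 4], [4, 4, 0], [4, 0, 0]].
Leading principal minors: Δ₁ = -2, Δ₂ = -24, Δ₃ = -64.
The minors fit neither the all-positive nor the alternating-sign pattern, so H is indefinite: a saddle point.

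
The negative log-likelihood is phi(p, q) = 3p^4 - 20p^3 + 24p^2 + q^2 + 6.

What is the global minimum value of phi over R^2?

-122

phi(p,q) separates as A(p) + B(q) + 6, so its minimum is min A + min B + 6.
A'(p) = 12p(p - 4)(p - 1) vanishes at p ∈ {0, 1, 4}; B'(q) = 2q vanishes at q ∈ {0}.
Local minima of A (where A''>0): A(0)=0, A(4)=-128. Local minima of B: B(0)=0.
So the global minimum of phi is A(4) + B(0) + 6 = -128 + 0 + 6 = -122, attained at (4, 0).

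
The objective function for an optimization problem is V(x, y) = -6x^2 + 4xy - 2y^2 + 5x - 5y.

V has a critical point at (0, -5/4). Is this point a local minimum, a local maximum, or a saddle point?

The Hessian of V is constant: H = [[-12, 4], [4, -4]].
det(H) = (-12)·(-4) − 4² = 32.
det(H) > 0 and tr(H) = -16 < 0, so H is negative definite and the point is a local maximum.

local maximum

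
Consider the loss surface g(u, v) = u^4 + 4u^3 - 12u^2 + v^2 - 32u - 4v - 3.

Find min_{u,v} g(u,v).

-71

g(u,v) separates as P(u) + Q(v) − 3, so its minimum is min P + min Q − 3.
P'(u) = 4(u - 2)(u + 1)(u + 4) vanishes at u ∈ {-4, -1, 2}; Q'(v) = 2v - 4 vanishes at v ∈ {2}.
Local minima of P (where P''>0): P(-4)=-64, P(2)=-64. Local minima of Q: Q(2)=-4.
So the global minimum of g is P(-4) + Q(2) − 3 = -64 − 4 − 3 = -71, attained at (-4, 2).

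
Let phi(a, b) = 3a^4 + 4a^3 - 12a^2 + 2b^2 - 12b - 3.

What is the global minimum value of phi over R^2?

phi(a,b) separates as P(a) + Q(b) − 3, so its minimum is min P + min Q − 3.
P'(a) = 12a(a - 1)(a + 2) vanishes at a ∈ {-2, 0, 1}; Q'(b) = 4b - 12 vanishes at b ∈ {3}.
Local minima of P (where P''>0): P(-2)=-32, P(1)=-5. Local minima of Q: Q(3)=-18.
So the global minimum of phi is P(-2) + Q(3) − 3 = -32 − 18 − 3 = -53, attained at (-2, 3).

-53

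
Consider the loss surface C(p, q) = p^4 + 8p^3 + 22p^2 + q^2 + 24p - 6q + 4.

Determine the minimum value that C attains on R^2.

-14

C(p,q) separates as A(p) + B(q) + 4, so its minimum is min A + min B + 4.
A'(p) = 4(p + 1)(p + 2)(p + 3) vanishes at p ∈ {-3, -2, -1}; B'(q) = 2q - 6 vanishes at q ∈ {3}.
Local minima of A (where A''>0): A(-3)=-9, A(-1)=-9. Local minima of B: B(3)=-9.
So the global minimum of C is A(-3) + B(3) + 4 = -9 − 9 + 4 = -14, attained at (-3, 3).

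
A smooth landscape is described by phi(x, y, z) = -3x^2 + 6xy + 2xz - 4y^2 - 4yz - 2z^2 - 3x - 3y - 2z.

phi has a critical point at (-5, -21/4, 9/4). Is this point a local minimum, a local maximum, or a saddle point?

local maximum

The Hessian is constant: H = [[-6, 6, 2], [6, -8, -4], [2, -4, -4]].
Leading principal minors: Δ₁ = -6, Δ₂ = 12, Δ₃ = -16.
The minors alternate sign starting negative (−, +, −), so H is negative definite: a local maximum.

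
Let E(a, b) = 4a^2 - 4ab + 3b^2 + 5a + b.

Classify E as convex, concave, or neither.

convex

E is quadratic, so its Hessian is the constant matrix H = [[8, -4], [-4, 6]].
det(H) = 32, tr(H) = 14.
det(H) > 0 and tr(H) > 0, so H is positive definite everywhere: convex.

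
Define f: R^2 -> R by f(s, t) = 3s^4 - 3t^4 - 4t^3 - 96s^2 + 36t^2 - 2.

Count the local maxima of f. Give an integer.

2

f separates as a function of s plus a function of t, so ∇f=0 decouples.
∂f/∂s = 12s(s - 4)(s + 4) = 0 at s ∈ {-4, 0, 4}; ∂f/∂t = -12t(t - 2)(t + 3) = 0 at t ∈ {-3, 0, 2}.
The Hessian is diagonal: diag(f_ss, f_tt). Second derivatives: f_ss(-4)=384, f_ss(0)=-192, f_ss(4)=384; f_tt(-3)=-180, f_tt(0)=72, f_tt(2)=-120.
Local maxima occur where both diagonal entries negative: (0, -3), (0, 2). Count: 2.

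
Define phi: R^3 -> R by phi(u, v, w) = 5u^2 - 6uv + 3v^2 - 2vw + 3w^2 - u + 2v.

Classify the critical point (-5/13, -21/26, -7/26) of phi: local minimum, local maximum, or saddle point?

local minimum

The Hessian is constant: H = [[10, -6, 0], [-6, 6, -2], [0, -2, 6]].
Leading principal minors: Δ₁ = 10, Δ₂ = 24, Δ₃ = 104.
All leading minors are positive, so H is positive definite: a local minimum.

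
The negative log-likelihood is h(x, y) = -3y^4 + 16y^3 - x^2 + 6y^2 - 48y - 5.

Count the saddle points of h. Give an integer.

h separates as a function of x plus a function of y, so ∇h=0 decouples.
∂h/∂x = -2x = 0 at x ∈ {0}; ∂h/∂y = -12(y - 4)(y - 1)(y + 1) = 0 at y ∈ {-1, 1, 4}.
The Hessian is diagonal: diag(h_xx, h_yy). Second derivatives: h_xx(0)=-2; h_yy(-1)=-120, h_yy(1)=72, h_yy(4)=-180.
Saddle points occur where the two diagonal entries have opposite signs: (0, 1). Count: 1.

1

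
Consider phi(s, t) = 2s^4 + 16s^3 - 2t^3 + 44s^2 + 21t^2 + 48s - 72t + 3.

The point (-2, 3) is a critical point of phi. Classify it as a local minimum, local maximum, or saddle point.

saddle point

The mixed partial ∂²phi/∂s∂t is 0, so the Hessian at any point is diag(phi_ss, phi_tt) = diag(8(3s^2 + 12s + 11), 6(-2t + 7)).
At (-2, 3): H = diag(-8, 6).
The eigenvalues have opposite signs, so H is indefinite: a saddle point.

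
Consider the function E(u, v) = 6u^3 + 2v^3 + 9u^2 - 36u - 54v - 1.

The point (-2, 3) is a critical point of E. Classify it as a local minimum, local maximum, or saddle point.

saddle point

The mixed partial ∂²E/∂u∂v is 0, so the Hessian at any point is diag(E_uu, E_vv) = diag(18(2u + 1), 12v).
At (-2, 3): H = diag(-54, 36).
The eigenvalues have opposite signs, so H is indefinite: a saddle point.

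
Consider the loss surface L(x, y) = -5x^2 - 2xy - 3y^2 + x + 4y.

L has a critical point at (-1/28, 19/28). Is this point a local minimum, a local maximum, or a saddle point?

local maximum

The Hessian of L is constant: H = [[-10, -2], [-2, -6]].
det(H) = (-10)·(-6) − (-2)² = 56.
det(H) > 0 and tr(H) = -16 < 0, so H is negative definite and the point is a local maximum.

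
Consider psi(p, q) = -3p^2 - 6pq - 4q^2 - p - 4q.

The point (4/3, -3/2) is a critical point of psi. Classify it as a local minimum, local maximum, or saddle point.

local maximum

The Hessian of psi is constant: H = [[-6, -6], [-6, -8]].
det(H) = (-6)·(-8) − (-6)² = 12.
det(H) > 0 and tr(H) = -14 < 0, so H is negative definite and the point is a local maximum.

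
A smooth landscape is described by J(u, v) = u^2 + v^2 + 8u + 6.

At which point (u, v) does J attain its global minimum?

(-4, 0)

J(u,v) separates as P(u) + Q(v) + 6, so its minimum is min P + min Q + 6.
P'(u) = 2u + 8 vanishes at u ∈ {-4}; Q'(v) = 2v vanishes at v ∈ {0}.
Local minima of P (where P''>0): P(-4)=-16. Local minima of Q: Q(0)=0.
So the global minimum of J is P(-4) + Q(0) + 6 = -16 + 0 + 6 = -10, attained at (-4, 0).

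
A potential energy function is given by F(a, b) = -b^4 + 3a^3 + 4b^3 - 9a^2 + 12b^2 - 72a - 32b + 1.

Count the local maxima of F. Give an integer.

F separates as a function of a plus a function of b, so ∇F=0 decouples.
∂F/∂a = 9(a - 4)(a + 2) = 0 at a ∈ {-2, 4}; ∂F/∂b = -4(b - 4)(b - 1)(b + 2) = 0 at b ∈ {-2, 1, 4}.
The Hessian is diagonal: diag(F_aa, F_bb). Second derivatives: F_aa(-2)=-54, F_aa(4)=54; F_bb(-2)=-72, F_bb(1)=36, F_bb(4)=-72.
Local maxima occur where both diagonal entries negative: (-2, -2), (-2, 4). Count: 2.

2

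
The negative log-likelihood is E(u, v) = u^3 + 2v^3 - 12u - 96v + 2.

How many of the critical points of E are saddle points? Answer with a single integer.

2

E separates as a function of u plus a function of v, so ∇E=0 decouples.
∂E/∂u = 3(u - 2)(u + 2) = 0 at u ∈ {-2, 2}; ∂E/∂v = 6(v - 4)(v + 4) = 0 at v ∈ {-4, 4}.
The Hessian is diagonal: diag(E_uu, E_vv). Second derivatives: E_uu(-2)=-12, E_uu(2)=12; E_vv(-4)=-48, E_vv(4)=48.
Saddle points occur where the two diagonal entries have opposite signs: (-2, 4), (2, -4). Count: 2.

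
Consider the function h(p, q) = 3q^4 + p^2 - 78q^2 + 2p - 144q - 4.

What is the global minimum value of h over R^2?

-1061

h(p,q) separates as A(p) + B(q) − 4, so its minimum is min A + min B − 4.
A'(p) = 2p + 2 vanishes at p ∈ {-1}; B'(q) = 12(q - 4)(q + 1)(q + 3) vanishes at q ∈ {-3, -1, 4}.
Local minima of A (where A''>0): A(-1)=-1. Local minima of B: B(-3)=-27, B(4)=-1056.
So the global minimum of h is A(-1) + B(4) − 4 = -1 − 1056 − 4 = -1061, attained at (-1, 4).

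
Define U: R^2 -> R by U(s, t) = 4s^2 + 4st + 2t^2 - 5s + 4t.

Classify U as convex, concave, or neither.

U is quadratic, so its Hessian is the constant matrix H = [[8, 4], [4, 4]].
det(H) = 16, tr(H) = 12.
det(H) > 0 and tr(H) > 0, so H is positive definite everywhere: convex.

convex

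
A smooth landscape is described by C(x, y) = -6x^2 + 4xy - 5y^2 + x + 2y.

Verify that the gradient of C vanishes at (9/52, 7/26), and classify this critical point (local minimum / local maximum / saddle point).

∇C = (-12x + 4y + 1, 4x - 10y + 2); substituting (9/52, 7/26) gives ∇C = (0, 0), so (9/52, 7/26) is indeed a critical point.
The Hessian of C is constant: H = [[-12, 4], [4, -10]].
det(H) = (-12)·(-10) − 4² = 104.
det(H) > 0 and tr(H) = -22 < 0, so H is negative definite and the point is a local maximum.

local maximum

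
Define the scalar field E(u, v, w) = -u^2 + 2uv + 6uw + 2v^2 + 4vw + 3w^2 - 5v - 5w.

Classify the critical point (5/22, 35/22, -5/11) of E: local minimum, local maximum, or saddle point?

saddle point

The Hessian is constant: H = [[-2, 2, 6], [2, 4, 4], [6, 4, 6]].
Leading principal minors: Δ₁ = -2, Δ₂ = -12, Δ₃ = -88.
The minors fit neither the all-positive nor the alternating-sign pattern, so H is indefinite: a saddle point.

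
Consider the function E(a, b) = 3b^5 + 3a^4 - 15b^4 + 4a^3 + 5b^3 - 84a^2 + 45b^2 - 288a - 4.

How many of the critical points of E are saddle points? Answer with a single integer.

E separates as a function of a plus a function of b, so ∇E=0 decouples.
∂E/∂a = 12(a - 4)(a + 2)(a + 3) = 0 at a ∈ {-3, -2, 4}; ∂E/∂b = 15b(b - 3)(b - 2)(b + 1) = 0 at b ∈ {-1, 0, 2, 3}.
The Hessian is diagonal: diag(E_aa, E_bb). Second derivatives: E_aa(-3)=84, E_aa(-2)=-72, E_aa(4)=504; E_bb(-1)=-180, E_bb(0)=90, E_bb(2)=-90, E_bb(3)=180.
Saddle points occur where the two diagonal entries have opposite signs: (-3, -1), (-3, 2), (-2, 0), (-2, 3), (4, -1), (4, 2). Count: 6.

6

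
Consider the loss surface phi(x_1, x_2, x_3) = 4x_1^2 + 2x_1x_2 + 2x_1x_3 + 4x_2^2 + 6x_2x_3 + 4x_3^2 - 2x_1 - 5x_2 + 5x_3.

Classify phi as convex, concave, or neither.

convex

phi is quadratic, so its Hessian is the constant matrix H = [[8, 2, 2], [2, 8, 6], [2, 6, 8]].
Leading principal minors: 8, 60, 208.
All positive ⇒ H ≻ 0 ⇒ convex.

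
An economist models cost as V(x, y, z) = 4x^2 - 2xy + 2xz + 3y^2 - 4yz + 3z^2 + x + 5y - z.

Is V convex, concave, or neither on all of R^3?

V is quadratic, so its Hessian is the constant matrix H = [[8, -2, 2], [-2, 6, -4], [2, -4, 6]].
Leading principal minors: 8, 44, 144.
All positive ⇒ H ≻ 0 ⇒ convex.

convex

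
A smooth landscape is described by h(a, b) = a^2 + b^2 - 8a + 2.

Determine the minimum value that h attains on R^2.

-14

h(a,b) separates as P(a) + Q(b) + 2, so its minimum is min P + min Q + 2.
P'(a) = 2a - 8 vanishes at a ∈ {4}; Q'(b) = 2b vanishes at b ∈ {0}.
Local minima of P (where P''>0): P(4)=-16. Local minima of Q: Q(0)=0.
So the global minimum of h is P(4) + Q(0) + 2 = -16 + 0 + 2 = -14, attained at (4, 0).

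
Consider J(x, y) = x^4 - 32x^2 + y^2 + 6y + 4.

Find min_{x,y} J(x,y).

J(x,y) separates as P(x) + Q(y) + 4, so its minimum is min P + min Q + 4.
P'(x) = 4x(x - 4)(x + 4) vanishes at x ∈ {-4, 0, 4}; Q'(y) = 2y + 6 vanishes at y ∈ {-3}.
Local minima of P (where P''>0): P(-4)=-256, P(4)=-256. Local minima of Q: Q(-3)=-9.
So the global minimum of J is P(-4) + Q(-3) + 4 = -256 − 9 + 4 = -261, attained at (-4, -3).

-261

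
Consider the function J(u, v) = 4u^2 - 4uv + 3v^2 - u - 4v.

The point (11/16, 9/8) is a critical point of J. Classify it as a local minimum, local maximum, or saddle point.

The Hessian of J is constant: H = [[8, -4], [-4, 6]].
det(H) = 8·6 − (-4)² = 32.
det(H) > 0 and tr(H) = 14 > 0, so H is positive definite and the point is a local minimum.

local minimum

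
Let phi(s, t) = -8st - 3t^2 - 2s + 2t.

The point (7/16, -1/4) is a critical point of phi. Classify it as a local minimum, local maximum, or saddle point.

saddle point

The Hessian of phi is constant: H = [[0, -8], [-8, -6]].
det(H) = 0·(-6) − (-8)² = -64.
Since det(H) < 0, H is indefinite and the critical point is a saddle point.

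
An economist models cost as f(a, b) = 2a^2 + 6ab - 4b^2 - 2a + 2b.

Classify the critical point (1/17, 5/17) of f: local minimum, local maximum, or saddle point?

saddle point

The Hessian of f is constant: H = [[4, 6], [6, -8]].
det(H) = 4·(-8) − 6² = -68.
Since det(H) < 0, H is indefinite and the critical point is a saddle point.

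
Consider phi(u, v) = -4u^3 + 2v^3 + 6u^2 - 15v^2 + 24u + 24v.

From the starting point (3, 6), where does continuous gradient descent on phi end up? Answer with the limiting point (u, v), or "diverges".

diverges

phi is separable, so gradient descent decouples: u follows -∂phi/∂u, v follows -∂phi/∂v.
∂phi/∂u = -12(u - 2)(u + 1); at u=3 this is -48, so u increases.
∂phi/∂v = 6(v - 4)(v - 1); at v=6 this is 60, so v decreases.
The u-coordinate has no critical point in that direction and runs off to infinity.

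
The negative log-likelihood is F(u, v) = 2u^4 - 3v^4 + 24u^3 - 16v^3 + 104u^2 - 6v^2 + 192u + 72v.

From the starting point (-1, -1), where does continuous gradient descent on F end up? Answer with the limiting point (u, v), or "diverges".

(-2, -2)

F is separable, so gradient descent decouples: u follows -∂F/∂u, v follows -∂F/∂v.
∂F/∂u = 8(u + 2)(u + 3)(u + 4); at u=-1 this is 48, so u decreases.
∂F/∂v = -12(v - 1)(v + 2)(v + 3); at v=-1 this is 48, so v decreases.
u converges to its nearest critical value -2 (a local min of the u-part); v converges to -2. The iterate converges to (-2, -2).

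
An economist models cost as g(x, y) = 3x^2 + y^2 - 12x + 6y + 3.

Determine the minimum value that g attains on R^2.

-18

g(x,y) separates as P(x) + Q(y) + 3, so its minimum is min P + min Q + 3.
P'(x) = 6x - 12 vanishes at x ∈ {2}; Q'(y) = 2y + 6 vanishes at y ∈ {-3}.
Local minima of P (where P''>0): P(2)=-12. Local minima of Q: Q(-3)=-9.
So the global minimum of g is P(2) + Q(-3) + 3 = -12 − 9 + 3 = -18, attained at (2, -3).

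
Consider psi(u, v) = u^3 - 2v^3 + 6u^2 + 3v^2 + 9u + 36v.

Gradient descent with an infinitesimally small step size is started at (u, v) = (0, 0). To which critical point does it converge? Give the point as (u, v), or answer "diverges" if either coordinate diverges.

psi is separable, so gradient descent decouples: u follows -∂psi/∂u, v follows -∂psi/∂v.
∂psi/∂u = 3(u + 1)(u + 3); at u=0 this is 9, so u decreases.
∂psi/∂v = -6(v - 3)(v + 2); at v=0 this is 36, so v decreases.
u converges to its nearest critical value -1 (a local min of the u-part); v converges to -2. The iterate converges to (-1, -2).

(-1, -2)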